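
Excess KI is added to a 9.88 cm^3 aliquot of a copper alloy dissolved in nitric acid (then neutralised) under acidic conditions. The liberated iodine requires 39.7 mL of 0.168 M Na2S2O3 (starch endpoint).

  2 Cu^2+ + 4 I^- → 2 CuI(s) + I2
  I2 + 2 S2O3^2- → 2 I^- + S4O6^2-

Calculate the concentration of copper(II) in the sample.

n(S2O3^2-) = 0.0397 × 0.168 = 6.67 × 10^-3 mol
n(I2) = n(S2O3^2-)/2 = 3.33 × 10^-3 mol
From the 2:1 ratio, n(Cu2+) in the aliquot = 2/1 × 3.33 × 10^-3 = 6.67 × 10^-3 mol
[Cu2+] = 6.67 × 10^-3 / 0.00988 = 0.675 mol/L

0.675 M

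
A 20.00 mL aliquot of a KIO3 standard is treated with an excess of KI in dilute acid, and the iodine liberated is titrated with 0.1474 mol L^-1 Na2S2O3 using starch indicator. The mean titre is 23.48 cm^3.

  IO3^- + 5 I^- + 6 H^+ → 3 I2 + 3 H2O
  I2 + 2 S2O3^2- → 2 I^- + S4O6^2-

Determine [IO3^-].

n(S2O3^2-) = 0.02348 × 0.1474 = 3.461 × 10^-3 mol
n(I2) = n(S2O3^2-)/2 = 1.730 × 10^-3 mol
From the 1:3 ratio, n(IO3^-) in the aliquot = 1/3 × 1.730 × 10^-3 = 5.768 × 10^-4 mol
[IO3^-] = 5.768 × 10^-4 / 0.02000 = 0.02884 mol/L

0.02884 mol/L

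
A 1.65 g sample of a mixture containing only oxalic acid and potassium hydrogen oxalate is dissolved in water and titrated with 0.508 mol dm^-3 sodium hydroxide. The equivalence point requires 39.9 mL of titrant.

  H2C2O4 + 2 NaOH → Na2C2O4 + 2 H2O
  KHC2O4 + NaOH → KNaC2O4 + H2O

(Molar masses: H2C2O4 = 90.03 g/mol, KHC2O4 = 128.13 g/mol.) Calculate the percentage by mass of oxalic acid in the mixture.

n(NaOH) = 0.0399 × 0.508 = 0.0203 mol
Let x = n(H2C2O4), y = n(KHC2O4).
Titrant: 2x + 1y = 0.0203;  mass: 90.03x + 128.13y = 1.65
Solving, x = 5.70 × 10^-3 mol, y = 8.87 × 10^-3 mol
mass of H2C2O4 = 5.70 × 10^-3 × 90.03 = 0.513 g
% H2C2O4 = 0.513 / 1.65 × 100 = 31.1 %

31.1 %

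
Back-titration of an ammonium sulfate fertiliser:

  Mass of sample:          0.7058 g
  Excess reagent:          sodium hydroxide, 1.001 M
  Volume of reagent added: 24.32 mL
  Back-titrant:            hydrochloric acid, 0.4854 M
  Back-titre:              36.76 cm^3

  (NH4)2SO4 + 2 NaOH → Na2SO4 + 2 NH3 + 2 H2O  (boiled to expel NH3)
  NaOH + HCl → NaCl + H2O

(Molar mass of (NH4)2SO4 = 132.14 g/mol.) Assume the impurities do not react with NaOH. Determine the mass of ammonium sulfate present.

n(NaOH) added = 0.02432 × 1.001 = 0.02434 mol
n(HCl) used in back-titration = 0.03676 × 0.4854 = 0.01784 mol
n(NaOH) left over = 0.01784 mol (1:1 ratio)
n(NaOH) consumed by analyte = 0.02434 − 0.01784 = 6.501 × 10^-3 mol
From the 1:2 ratio, n((NH4)2SO4) = 1/2 × 6.501 × 10^-3 = 3.251 × 10^-3 mol
mass of (NH4)2SO4 = 3.251 × 10^-3 × 132.14 = 0.4295 g

0.4295 g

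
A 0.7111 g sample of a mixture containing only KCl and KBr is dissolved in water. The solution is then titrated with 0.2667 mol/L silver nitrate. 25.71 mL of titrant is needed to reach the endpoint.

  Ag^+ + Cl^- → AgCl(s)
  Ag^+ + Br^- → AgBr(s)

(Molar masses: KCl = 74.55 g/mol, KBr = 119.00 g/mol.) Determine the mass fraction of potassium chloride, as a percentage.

24.73 %

n(AgNO3) = 0.02571 × 0.2667 = 6.857 × 10^-3 mol
Let x = n(KCl), y = n(KBr).
Titrant: 1x + 1y = 6.857 × 10^-3;  mass: 74.55x + 119.00y = 0.7111
Solving, x = 2.359 × 10^-3 mol, y = 4.498 × 10^-3 mol
mass of KCl = 2.359 × 10^-3 × 74.55 = 0.1759 g
% KCl = 0.1759 / 0.7111 × 100 = 24.73 %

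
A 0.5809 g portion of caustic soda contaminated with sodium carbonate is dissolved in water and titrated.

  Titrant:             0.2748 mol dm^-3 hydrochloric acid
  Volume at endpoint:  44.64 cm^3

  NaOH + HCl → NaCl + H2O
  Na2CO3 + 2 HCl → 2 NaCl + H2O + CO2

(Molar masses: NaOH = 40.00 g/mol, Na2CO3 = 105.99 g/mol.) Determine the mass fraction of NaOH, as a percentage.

n(HCl) = 0.04464 × 0.2748 = 0.01227 mol
Let x = n(NaOH), y = n(Na2CO3).
Titrant: 1x + 2y = 0.01227;  mass: 40.00x + 105.99y = 0.5809
Solving, x = 5.325 × 10^-3 mol, y = 3.471 × 10^-3 mol
mass of NaOH = 5.325 × 10^-3 × 40.00 = 0.2130 g
% NaOH = 0.2130 / 0.5809 × 100 = 36.66 %

36.66 %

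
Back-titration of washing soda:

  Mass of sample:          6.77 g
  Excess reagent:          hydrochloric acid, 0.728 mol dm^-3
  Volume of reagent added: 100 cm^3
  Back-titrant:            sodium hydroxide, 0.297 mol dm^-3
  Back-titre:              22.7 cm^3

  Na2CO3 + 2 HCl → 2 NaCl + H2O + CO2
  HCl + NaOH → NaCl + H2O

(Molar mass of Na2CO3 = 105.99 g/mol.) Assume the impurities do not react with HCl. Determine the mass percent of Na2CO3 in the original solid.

n(HCl) added = 0.100 × 0.728 = 0.0728 mol
n(NaOH) used in back-titration = 0.0227 × 0.297 = 6.74 × 10^-3 mol
n(HCl) left over = 6.74 × 10^-3 mol (1:1 ratio)
n(HCl) consumed by analyte = 0.0728 − 6.74 × 10^-3 = 0.0661 mol
From the 1:2 ratio, n(Na2CO3) = 1/2 × 0.0661 = 0.0330 mol
mass of Na2CO3 = 0.0330 × 105.99 = 3.50 g
% Na2CO3 = 3.50 / 6.77 × 100 = 51.7 %

51.7 %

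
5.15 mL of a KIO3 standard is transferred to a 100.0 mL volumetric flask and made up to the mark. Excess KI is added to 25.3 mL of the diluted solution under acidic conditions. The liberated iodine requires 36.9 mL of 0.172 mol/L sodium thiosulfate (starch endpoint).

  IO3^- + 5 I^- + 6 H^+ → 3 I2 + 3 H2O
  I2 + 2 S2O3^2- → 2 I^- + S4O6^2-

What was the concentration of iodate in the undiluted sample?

n(S2O3^2-) = 0.0369 × 0.172 = 6.35 × 10^-3 mol
n(I2) = n(S2O3^2-)/2 = 3.17 × 10^-3 mol
From the 1:3 ratio, n(IO3^-) in the aliquot = 1/3 × 3.17 × 10^-3 = 1.06 × 10^-3 mol
[IO3^-]_dilute = 1.06 × 10^-3 / 0.0253 = 0.0418 mol/L
[IO3^-]_original = 0.0418 × 100.0/5.15 = 0.812 mol/L

0.812 mol/L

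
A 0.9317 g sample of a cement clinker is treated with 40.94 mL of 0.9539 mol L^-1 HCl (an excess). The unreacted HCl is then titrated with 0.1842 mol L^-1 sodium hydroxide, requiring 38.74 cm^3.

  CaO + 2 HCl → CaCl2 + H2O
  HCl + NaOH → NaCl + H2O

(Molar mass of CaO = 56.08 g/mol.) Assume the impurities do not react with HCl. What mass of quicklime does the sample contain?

0.8949 g

n(HCl) added = 0.04094 × 0.9539 = 0.03905 mol
n(NaOH) used in back-titration = 0.03874 × 0.1842 = 7.136 × 10^-3 mol
n(HCl) left over = 7.136 × 10^-3 mol (1:1 ratio)
n(HCl) consumed by analyte = 0.03905 − 7.136 × 10^-3 = 0.03192 mol
From the 1:2 ratio, n(CaO) = 1/2 × 0.03192 = 0.01596 mol
mass of CaO = 0.01596 × 56.08 = 0.8949 g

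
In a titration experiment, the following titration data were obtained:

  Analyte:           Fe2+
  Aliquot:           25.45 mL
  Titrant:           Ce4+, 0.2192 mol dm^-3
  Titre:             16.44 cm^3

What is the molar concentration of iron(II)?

Ce^4+ + Fe^2+ → Ce^3+ + Fe^3+
n(Ce4+) = 0.01644 L × 0.2192 mol/L = 3.604 × 10^-3 mol
n(Fe2+) = 3.604 × 10^-3 mol (1:1 mole ratio)
[Fe2+] = 3.604 × 10^-3 mol / 0.02545 L = 0.1416 mol/L

0.1416 mol/L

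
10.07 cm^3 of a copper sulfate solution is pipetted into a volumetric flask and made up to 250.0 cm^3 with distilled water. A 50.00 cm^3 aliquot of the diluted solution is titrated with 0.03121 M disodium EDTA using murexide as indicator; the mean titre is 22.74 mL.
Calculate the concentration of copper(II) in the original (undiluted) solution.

0.3524 M

Cu^2+ + EDTA^4- → [Cu(EDTA)]^2-
n(EDTA) = 0.02274 × 0.03121 = 7.097 × 10^-4 mol
n(Cu2+) in the aliquot = 7.097 × 10^-4 mol (1:1 ratio)
[Cu2+]_dilute = 7.097 × 10^-4 / 0.05000 = 0.01419 mol/L
Dilution factor = 250.0 / 10.07 = 24.83
[Cu2+]_stock = 0.01419 × 24.83 = 0.3524 mol/L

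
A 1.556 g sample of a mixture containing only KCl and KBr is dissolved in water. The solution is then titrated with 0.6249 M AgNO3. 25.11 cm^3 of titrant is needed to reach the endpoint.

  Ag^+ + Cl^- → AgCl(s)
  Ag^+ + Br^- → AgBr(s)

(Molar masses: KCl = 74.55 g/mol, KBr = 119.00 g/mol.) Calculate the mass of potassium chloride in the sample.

n(AgNO3) = 0.02511 × 0.6249 = 0.01569 mol
Let x = n(KCl), y = n(KBr).
Titrant: 1x + 1y = 0.01569;  mass: 74.55x + 119.00y = 1.556
Solving, x = 7.002 × 10^-3 mol, y = 8.689 × 10^-3 mol
mass of KCl = 7.002 × 10^-3 × 74.55 = 0.5220 g

0.5220 g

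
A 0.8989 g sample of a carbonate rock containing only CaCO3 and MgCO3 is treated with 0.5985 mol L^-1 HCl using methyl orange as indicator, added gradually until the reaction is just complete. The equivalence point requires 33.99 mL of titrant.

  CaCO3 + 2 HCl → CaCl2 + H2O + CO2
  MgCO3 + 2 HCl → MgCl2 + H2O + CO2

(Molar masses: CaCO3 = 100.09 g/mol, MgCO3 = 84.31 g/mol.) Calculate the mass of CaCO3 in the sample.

0.2622 g

n(HCl) = 0.03399 × 0.5985 = 0.02034 mol
Let x = n(CaCO3), y = n(MgCO3).
Titrant: 2x + 2y = 0.02034;  mass: 100.09x + 84.31y = 0.8989
Solving, x = 2.620 × 10^-3 mol, y = 7.552 × 10^-3 mol
mass of CaCO3 = 2.620 × 10^-3 × 100.09 = 0.2622 g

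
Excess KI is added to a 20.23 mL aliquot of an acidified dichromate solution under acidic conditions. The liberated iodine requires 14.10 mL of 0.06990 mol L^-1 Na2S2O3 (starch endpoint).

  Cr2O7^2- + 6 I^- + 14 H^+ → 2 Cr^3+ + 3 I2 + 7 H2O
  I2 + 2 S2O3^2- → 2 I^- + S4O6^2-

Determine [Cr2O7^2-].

0.008120 mol/L

n(S2O3^2-) = 0.01410 × 0.06990 = 9.856 × 10^-4 mol
n(I2) = n(S2O3^2-)/2 = 4.928 × 10^-4 mol
From the 1:3 ratio, n(Cr2O7^2-) in the aliquot = 1/3 × 4.928 × 10^-4 = 1.643 × 10^-4 mol
[Cr2O7^2-] = 1.643 × 10^-4 / 0.02023 = 0.008120 mol/L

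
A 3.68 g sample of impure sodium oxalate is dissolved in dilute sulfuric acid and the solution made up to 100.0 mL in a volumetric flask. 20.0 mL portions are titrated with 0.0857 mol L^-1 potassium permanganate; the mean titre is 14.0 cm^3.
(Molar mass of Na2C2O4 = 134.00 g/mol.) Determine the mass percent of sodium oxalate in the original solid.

54.6 %

2 MnO4^- + 5 C2O4^2- + 16 H^+ → 2 Mn^2+ + 10 CO2 + 8 H2O
n(KMnO4) per titration = 0.0140 × 0.0857 = 1.20 × 10^-3 mol
From the 5:2 ratio, n(Na2C2O4) in each aliquot = 5/2 × 1.20 × 10^-3 = 3.00 × 10^-3 mol
n(Na2C2O4) in the whole flask = 3.00 × 10^-3 × 100.0/20.0 = 0.0150 mol
mass of Na2C2O4 = 0.0150 × 134.00 = 2.01 g
% Na2C2O4 = 2.01 / 3.68 × 100 = 54.6 %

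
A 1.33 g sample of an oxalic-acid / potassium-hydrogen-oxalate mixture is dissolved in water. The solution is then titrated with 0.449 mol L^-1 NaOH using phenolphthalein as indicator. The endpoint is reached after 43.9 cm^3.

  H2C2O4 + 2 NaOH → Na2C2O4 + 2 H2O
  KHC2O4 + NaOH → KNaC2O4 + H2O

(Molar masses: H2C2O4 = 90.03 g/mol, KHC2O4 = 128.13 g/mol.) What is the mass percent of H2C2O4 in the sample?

n(NaOH) = 0.0439 × 0.449 = 0.0197 mol
Let x = n(H2C2O4), y = n(KHC2O4).
Titrant: 2x + 1y = 0.0197;  mass: 90.03x + 128.13y = 1.33
Solving, x = 7.19 × 10^-3 mol, y = 5.33 × 10^-3 mol
mass of H2C2O4 = 7.19 × 10^-3 × 90.03 = 0.648 g
% H2C2O4 = 0.648 / 1.33 × 100 = 48.7 %

48.7 %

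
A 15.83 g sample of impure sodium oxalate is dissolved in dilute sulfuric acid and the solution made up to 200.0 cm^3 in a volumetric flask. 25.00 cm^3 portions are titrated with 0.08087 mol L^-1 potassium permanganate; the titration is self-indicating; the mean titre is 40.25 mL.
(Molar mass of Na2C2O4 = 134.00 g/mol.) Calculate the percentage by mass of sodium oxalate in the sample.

2 MnO4^- + 5 C2O4^2- + 16 H^+ → 2 Mn^2+ + 10 CO2 + 8 H2O
n(KMnO4) per titration = 0.04025 × 0.08087 = 3.255 × 10^-3 mol
From the 5:2 ratio, n(Na2C2O4) in each aliquot = 5/2 × 3.255 × 10^-3 = 8.138 × 10^-3 mol
n(Na2C2O4) in the whole flask = 8.138 × 10^-3 × 200.0/25.00 = 0.06510 mol
mass of Na2C2O4 = 0.06510 × 134.00 = 8.723 g
% Na2C2O4 = 8.723 / 15.83 × 100 = 55.11 %

55.11 %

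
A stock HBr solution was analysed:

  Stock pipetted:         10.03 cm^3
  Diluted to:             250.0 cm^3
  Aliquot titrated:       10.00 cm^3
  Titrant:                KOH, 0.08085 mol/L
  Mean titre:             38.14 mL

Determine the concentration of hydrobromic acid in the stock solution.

7.686 mol/L

HBr + KOH → KBr + H2O
n(KOH) = 0.03814 × 0.08085 = 3.084 × 10^-3 mol
n(HBr) in the aliquot = 3.084 × 10^-3 mol (1:1 ratio)
[HBr]_dilute = 3.084 × 10^-3 / 0.01000 = 0.3084 mol/L
Dilution factor = 250.0 / 10.03 = 24.93
[HBr]_stock = 0.3084 × 24.93 = 7.686 mol/L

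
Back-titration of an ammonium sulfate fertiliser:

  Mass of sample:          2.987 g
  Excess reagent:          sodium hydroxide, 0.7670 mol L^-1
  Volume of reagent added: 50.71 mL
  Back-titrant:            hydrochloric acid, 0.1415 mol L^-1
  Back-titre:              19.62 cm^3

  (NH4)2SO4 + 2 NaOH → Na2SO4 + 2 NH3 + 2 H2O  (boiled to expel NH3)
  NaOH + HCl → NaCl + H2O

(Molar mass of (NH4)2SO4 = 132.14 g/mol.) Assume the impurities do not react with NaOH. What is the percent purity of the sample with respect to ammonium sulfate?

79.89 %

n(NaOH) added = 0.05071 × 0.7670 = 0.03889 mol
n(HCl) used in back-titration = 0.01962 × 0.1415 = 2.776 × 10^-3 mol
n(NaOH) left over = 2.776 × 10^-3 mol (1:1 ratio)
n(NaOH) consumed by analyte = 0.03889 − 2.776 × 10^-3 = 0.03612 mol
From the 1:2 ratio, n((NH4)2SO4) = 1/2 × 0.03612 = 0.01806 mol
mass of (NH4)2SO4 = 0.01806 × 132.14 = 2.386 g
% (NH4)2SO4 = 2.386 / 2.987 × 100 = 79.89 %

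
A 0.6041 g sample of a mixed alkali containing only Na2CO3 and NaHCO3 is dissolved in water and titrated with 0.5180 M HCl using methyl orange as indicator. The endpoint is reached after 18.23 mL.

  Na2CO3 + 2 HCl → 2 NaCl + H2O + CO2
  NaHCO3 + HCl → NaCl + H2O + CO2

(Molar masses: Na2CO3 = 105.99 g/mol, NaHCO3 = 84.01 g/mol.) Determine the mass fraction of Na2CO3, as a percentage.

53.52 %

n(HCl) = 0.01823 × 0.5180 = 9.443 × 10^-3 mol
Let x = n(Na2CO3), y = n(NaHCO3).
Titrant: 2x + 1y = 9.443 × 10^-3;  mass: 105.99x + 84.01y = 0.6041
Solving, x = 3.050 × 10^-3 mol, y = 3.342 × 10^-3 mol
mass of Na2CO3 = 3.050 × 10^-3 × 105.99 = 0.3233 g
% Na2CO3 = 0.3233 / 0.6041 × 100 = 53.52 %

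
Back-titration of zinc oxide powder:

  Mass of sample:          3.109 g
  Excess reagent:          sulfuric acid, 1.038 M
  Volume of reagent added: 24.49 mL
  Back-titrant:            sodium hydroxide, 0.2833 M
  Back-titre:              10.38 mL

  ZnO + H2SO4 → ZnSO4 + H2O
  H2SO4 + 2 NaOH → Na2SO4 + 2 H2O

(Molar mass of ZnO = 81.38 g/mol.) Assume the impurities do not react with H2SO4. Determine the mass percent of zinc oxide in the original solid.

62.69 %

n(H2SO4) added = 0.02449 × 1.038 = 0.02542 mol
n(NaOH) used in back-titration = 0.01038 × 0.2833 = 2.941 × 10^-3 mol
From the 1:2 ratio, n(H2SO4) left over = 1/2 × 2.941 × 10^-3 = 1.470 × 10^-3 mol
n(H2SO4) consumed by analyte = 0.02542 − 1.470 × 10^-3 = 0.02395 mol
n(ZnO) = 0.02395 mol (1:1 ratio)
mass of ZnO = 0.02395 × 81.38 = 1.949 g
% ZnO = 1.949 / 3.109 × 100 = 62.69 %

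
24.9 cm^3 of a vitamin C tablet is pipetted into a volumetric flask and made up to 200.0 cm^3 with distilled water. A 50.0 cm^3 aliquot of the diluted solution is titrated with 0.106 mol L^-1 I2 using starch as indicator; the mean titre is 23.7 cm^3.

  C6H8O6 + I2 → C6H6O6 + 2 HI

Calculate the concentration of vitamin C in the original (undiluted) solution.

0.404 mol/L

n(I2) = 0.0237 × 0.106 = 2.51 × 10^-3 mol
n(C6H8O6) in the aliquot = 2.51 × 10^-3 mol (1:1 ratio)
[C6H8O6]_dilute = 2.51 × 10^-3 / 0.0500 = 0.0502 mol/L
Dilution factor = 200.0 / 24.9 = 8.032
[C6H8O6]_stock = 0.0502 × 8.032 = 0.404 mol/L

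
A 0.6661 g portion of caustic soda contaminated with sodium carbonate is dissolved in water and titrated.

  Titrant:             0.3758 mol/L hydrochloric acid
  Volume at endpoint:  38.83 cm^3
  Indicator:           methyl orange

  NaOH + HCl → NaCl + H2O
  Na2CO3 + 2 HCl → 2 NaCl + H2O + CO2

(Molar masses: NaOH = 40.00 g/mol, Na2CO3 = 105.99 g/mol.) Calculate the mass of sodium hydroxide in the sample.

0.3300 g

n(HCl) = 0.03883 × 0.3758 = 0.01459 mol
Let x = n(NaOH), y = n(Na2CO3).
Titrant: 1x + 2y = 0.01459;  mass: 40.00x + 105.99y = 0.6661
Solving, x = 8.251 × 10^-3 mol, y = 3.171 × 10^-3 mol
mass of NaOH = 8.251 × 10^-3 × 40.00 = 0.3300 g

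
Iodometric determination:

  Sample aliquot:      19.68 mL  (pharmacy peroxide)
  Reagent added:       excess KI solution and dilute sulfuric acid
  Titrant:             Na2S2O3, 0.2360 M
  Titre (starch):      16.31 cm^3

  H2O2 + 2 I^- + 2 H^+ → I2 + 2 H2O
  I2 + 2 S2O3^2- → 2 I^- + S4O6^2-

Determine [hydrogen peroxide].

n(S2O3^2-) = 0.01631 × 0.2360 = 3.849 × 10^-3 mol
n(I2) = n(S2O3^2-)/2 = 1.925 × 10^-3 mol
n(H2O2) in the aliquot = 1.925 × 10^-3 mol (1:1 ratio)
[H2O2] = 1.925 × 10^-3 / 0.01968 = 0.09779 mol/L

0.09779 M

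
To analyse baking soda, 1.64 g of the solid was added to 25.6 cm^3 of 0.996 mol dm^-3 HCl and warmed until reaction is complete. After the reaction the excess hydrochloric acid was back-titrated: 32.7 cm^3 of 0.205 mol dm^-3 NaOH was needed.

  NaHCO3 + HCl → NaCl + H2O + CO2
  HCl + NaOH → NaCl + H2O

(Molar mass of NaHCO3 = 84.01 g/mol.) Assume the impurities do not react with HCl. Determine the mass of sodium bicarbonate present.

n(HCl) added = 0.0256 × 0.996 = 0.0255 mol
n(NaOH) used in back-titration = 0.0327 × 0.205 = 6.70 × 10^-3 mol
n(HCl) left over = 6.70 × 10^-3 mol (1:1 ratio)
n(HCl) consumed by analyte = 0.0255 − 6.70 × 10^-3 = 0.0188 mol
n(NaHCO3) = 0.0188 mol (1:1 ratio)
mass of NaHCO3 = 0.0188 × 84.01 = 1.58 g

1.58 g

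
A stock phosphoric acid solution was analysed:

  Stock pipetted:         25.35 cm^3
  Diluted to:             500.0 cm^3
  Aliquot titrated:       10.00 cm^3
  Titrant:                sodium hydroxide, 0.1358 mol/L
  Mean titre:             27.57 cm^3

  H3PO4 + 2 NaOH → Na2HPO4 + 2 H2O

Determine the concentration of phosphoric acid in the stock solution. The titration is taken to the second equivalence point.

n(NaOH) = 0.02757 × 0.1358 = 3.744 × 10^-3 mol
From the 1:2 ratio, n(H3PO4) in the aliquot = 1/2 × 3.744 × 10^-3 = 1.872 × 10^-3 mol
[H3PO4]_dilute = 1.872 × 10^-3 / 0.01000 = 0.1872 mol/L
Dilution factor = 500.0 / 25.35 = 19.72
[H3PO4]_stock = 0.1872 × 19.72 = 3.692 mol/L

3.692 mol/L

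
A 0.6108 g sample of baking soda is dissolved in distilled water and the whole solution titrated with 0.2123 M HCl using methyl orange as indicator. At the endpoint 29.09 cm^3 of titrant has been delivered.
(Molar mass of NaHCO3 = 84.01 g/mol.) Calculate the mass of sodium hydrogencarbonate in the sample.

NaHCO3 + HCl → NaCl + H2O + CO2
n(HCl) = 0.02909 L × 0.2123 mol/L = 6.176 × 10^-3 mol
n(NaHCO3) = 6.176 × 10^-3 mol (1:1 ratio)
mass of NaHCO3 = 6.176 × 10^-3 × 84.01 g/mol = 0.5188 g

0.5188 g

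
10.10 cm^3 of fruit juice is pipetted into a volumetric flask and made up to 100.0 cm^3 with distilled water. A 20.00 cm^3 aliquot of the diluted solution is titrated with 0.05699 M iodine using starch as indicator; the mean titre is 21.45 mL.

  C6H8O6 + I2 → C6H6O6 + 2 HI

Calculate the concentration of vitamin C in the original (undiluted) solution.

0.6052 M

n(I2) = 0.02145 × 0.05699 = 1.222 × 10^-3 mol
n(C6H8O6) in the aliquot = 1.222 × 10^-3 mol (1:1 ratio)
[C6H8O6]_dilute = 1.222 × 10^-3 / 0.02000 = 0.06112 mol/L
Dilution factor = 100.0 / 10.10 = 9.901
[C6H8O6]_stock = 0.06112 × 9.901 = 0.6052 mol/L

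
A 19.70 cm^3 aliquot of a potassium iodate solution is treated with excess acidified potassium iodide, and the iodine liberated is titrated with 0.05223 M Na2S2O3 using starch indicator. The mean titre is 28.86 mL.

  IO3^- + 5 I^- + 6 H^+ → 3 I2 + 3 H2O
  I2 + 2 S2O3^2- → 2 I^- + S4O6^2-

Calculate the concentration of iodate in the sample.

0.01275 M

n(S2O3^2-) = 0.02886 × 0.05223 = 1.507 × 10^-3 mol
n(I2) = n(S2O3^2-)/2 = 7.537 × 10^-4 mol
From the 1:3 ratio, n(IO3^-) in the aliquot = 1/3 × 7.537 × 10^-4 = 2.512 × 10^-4 mol
[IO3^-] = 2.512 × 10^-4 / 0.01970 = 0.01275 mol/L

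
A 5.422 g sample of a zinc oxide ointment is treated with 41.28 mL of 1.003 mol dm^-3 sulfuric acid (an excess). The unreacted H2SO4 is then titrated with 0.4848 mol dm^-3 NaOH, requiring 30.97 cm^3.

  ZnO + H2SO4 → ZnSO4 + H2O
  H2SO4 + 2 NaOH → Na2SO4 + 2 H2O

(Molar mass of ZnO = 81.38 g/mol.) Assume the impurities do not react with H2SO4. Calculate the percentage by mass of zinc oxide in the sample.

n(H2SO4) added = 0.04128 × 1.003 = 0.04140 mol
n(NaOH) used in back-titration = 0.03097 × 0.4848 = 0.01501 mol
From the 1:2 ratio, n(H2SO4) left over = 1/2 × 0.01501 = 7.507 × 10^-3 mol
n(H2SO4) consumed by analyte = 0.04140 − 7.507 × 10^-3 = 0.03390 mol
n(ZnO) = 0.03390 mol (1:1 ratio)
mass of ZnO = 0.03390 × 81.38 = 2.759 g
% ZnO = 2.759 / 5.422 × 100 = 50.88 %

50.88 %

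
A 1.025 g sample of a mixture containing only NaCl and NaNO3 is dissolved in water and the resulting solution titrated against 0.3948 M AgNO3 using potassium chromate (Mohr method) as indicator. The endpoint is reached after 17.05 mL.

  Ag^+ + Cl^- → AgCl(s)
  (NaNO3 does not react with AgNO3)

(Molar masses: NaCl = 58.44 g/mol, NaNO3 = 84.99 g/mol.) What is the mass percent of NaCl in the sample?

38.38 %

n(AgNO3) = 0.01705 × 0.3948 = 6.731 × 10^-3 mol
Let x = n(NaCl), y = n(NaNO3).
Titrant: 1x = 6.731 × 10^-3;  mass: 58.44x + 84.99y = 1.025
Solving, x = 6.731 × 10^-3 mol, y = 7.432 × 10^-3 mol
mass of NaCl = 6.731 × 10^-3 × 58.44 = 0.3934 g
% NaCl = 0.3934 / 1.025 × 100 = 38.38 %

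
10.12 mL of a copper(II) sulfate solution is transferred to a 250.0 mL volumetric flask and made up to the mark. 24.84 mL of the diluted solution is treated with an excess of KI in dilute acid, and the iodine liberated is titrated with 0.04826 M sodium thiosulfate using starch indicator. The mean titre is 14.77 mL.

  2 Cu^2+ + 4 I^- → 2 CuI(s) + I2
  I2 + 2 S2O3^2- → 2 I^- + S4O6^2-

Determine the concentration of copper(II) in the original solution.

0.7089 M

n(S2O3^2-) = 0.01477 × 0.04826 = 7.128 × 10^-4 mol
n(I2) = n(S2O3^2-)/2 = 3.564 × 10^-4 mol
From the 2:1 ratio, n(Cu2+) in the aliquot = 2/1 × 3.564 × 10^-4 = 7.128 × 10^-4 mol
[Cu2+]_dilute = 7.128 × 10^-4 / 0.02484 = 0.02870 mol/L
[Cu2+]_original = 0.02870 × 250.0/10.12 = 0.7089 mol/L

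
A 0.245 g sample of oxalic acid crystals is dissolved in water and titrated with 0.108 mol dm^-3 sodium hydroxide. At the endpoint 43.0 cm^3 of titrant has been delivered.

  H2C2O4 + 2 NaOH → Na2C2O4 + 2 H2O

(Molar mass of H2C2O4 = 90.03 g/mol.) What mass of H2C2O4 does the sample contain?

n(NaOH) = 0.0430 L × 0.108 mol/L = 4.64 × 10^-3 mol
From the 1:2 ratio, n(H2C2O4) = 1/2 × 4.64 × 10^-3 = 2.32 × 10^-3 mol
mass of H2C2O4 = 2.32 × 10^-3 × 90.03 g/mol = 0.209 g

0.209 g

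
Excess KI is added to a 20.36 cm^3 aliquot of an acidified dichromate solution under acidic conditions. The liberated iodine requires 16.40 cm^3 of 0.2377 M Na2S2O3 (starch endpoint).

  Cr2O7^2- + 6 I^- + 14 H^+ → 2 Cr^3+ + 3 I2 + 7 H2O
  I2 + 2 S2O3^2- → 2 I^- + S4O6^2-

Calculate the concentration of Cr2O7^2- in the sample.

n(S2O3^2-) = 0.01640 × 0.2377 = 3.898 × 10^-3 mol
n(I2) = n(S2O3^2-)/2 = 1.949 × 10^-3 mol
From the 1:3 ratio, n(Cr2O7^2-) in the aliquot = 1/3 × 1.949 × 10^-3 = 6.497 × 10^-4 mol
[Cr2O7^2-] = 6.497 × 10^-4 / 0.02036 = 0.03191 mol/L

0.03191 M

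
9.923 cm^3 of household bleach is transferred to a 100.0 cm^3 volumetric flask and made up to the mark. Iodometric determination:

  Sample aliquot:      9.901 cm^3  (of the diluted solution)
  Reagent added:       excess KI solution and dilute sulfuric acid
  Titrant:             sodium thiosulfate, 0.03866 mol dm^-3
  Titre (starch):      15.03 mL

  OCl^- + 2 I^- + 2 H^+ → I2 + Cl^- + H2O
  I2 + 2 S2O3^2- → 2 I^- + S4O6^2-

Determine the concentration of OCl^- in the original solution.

n(S2O3^2-) = 0.01503 × 0.03866 = 5.811 × 10^-4 mol
n(I2) = n(S2O3^2-)/2 = 2.905 × 10^-4 mol
n(OCl^-) in the aliquot = 2.905 × 10^-4 mol (1:1 ratio)
[OCl^-]_dilute = 2.905 × 10^-4 / 0.009901 = 0.02934 mol/L
[OCl^-]_original = 0.02934 × 100.0/9.923 = 0.2957 mol/L

0.2957 mol/L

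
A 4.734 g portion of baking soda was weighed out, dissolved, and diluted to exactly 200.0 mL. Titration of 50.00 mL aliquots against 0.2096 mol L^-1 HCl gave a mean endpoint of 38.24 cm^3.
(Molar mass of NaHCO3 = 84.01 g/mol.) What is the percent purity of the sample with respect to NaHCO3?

56.89 %

NaHCO3 + HCl → NaCl + H2O + CO2
n(HCl) per titration = 0.03824 × 0.2096 = 8.015 × 10^-3 mol
n(NaHCO3) in each aliquot = 8.015 × 10^-3 mol (1:1 ratio)
n(NaHCO3) in the whole flask = 8.015 × 10^-3 × 200.0/50.00 = 0.03206 mol
mass of NaHCO3 = 0.03206 × 84.01 = 2.693 g
% NaHCO3 = 2.693 / 4.734 × 100 = 56.89 %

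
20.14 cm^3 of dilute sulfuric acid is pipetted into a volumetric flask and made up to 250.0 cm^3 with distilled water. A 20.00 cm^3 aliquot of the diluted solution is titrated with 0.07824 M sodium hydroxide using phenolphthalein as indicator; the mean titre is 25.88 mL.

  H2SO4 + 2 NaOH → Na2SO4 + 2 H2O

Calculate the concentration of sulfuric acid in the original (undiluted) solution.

0.6284 M

n(NaOH) = 0.02588 × 0.07824 = 2.025 × 10^-3 mol
From the 1:2 ratio, n(H2SO4) in the aliquot = 1/2 × 2.025 × 10^-3 = 1.012 × 10^-3 mol
[H2SO4]_dilute = 1.012 × 10^-3 / 0.02000 = 0.05062 mol/L
Dilution factor = 250.0 / 20.14 = 12.41
[H2SO4]_stock = 0.05062 × 12.41 = 0.6284 mol/L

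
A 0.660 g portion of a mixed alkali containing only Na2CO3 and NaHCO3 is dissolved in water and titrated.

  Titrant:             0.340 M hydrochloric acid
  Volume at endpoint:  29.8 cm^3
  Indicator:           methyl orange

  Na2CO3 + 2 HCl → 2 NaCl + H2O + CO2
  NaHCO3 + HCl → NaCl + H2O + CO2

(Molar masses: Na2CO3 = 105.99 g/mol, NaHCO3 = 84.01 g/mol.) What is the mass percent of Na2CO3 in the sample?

49.5 %

n(HCl) = 0.0298 × 0.340 = 0.0101 mol
Let x = n(Na2CO3), y = n(NaHCO3).
Titrant: 2x + 1y = 0.0101;  mass: 105.99x + 84.01y = 0.660
Solving, x = 3.08 × 10^-3 mol, y = 3.97 × 10^-3 mol
mass of Na2CO3 = 3.08 × 10^-3 × 105.99 = 0.327 g
% Na2CO3 = 0.327 / 0.660 × 100 = 49.5 %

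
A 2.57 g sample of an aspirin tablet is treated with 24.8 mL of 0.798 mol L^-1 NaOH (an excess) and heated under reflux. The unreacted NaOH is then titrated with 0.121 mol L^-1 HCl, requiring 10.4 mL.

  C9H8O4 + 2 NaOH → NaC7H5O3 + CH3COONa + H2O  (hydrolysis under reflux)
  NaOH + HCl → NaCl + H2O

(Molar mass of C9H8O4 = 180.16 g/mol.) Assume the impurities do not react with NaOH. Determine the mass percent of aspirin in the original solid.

65.0 %

n(NaOH) added = 0.0248 × 0.798 = 0.0198 mol
n(HCl) used in back-titration = 0.0104 × 0.121 = 1.26 × 10^-3 mol
n(NaOH) left over = 1.26 × 10^-3 mol (1:1 ratio)
n(NaOH) consumed by analyte = 0.0198 − 1.26 × 10^-3 = 0.0185 mol
From the 1:2 ratio, n(C9H8O4) = 1/2 × 0.0185 = 9.27 × 10^-3 mol
mass of C9H8O4 = 9.27 × 10^-3 × 180.16 = 1.67 g
% C9H8O4 = 1.67 / 2.57 × 100 = 65.0 %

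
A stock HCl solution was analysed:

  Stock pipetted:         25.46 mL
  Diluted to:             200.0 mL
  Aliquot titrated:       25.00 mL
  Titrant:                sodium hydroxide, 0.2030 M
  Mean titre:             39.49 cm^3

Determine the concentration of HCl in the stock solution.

HCl + NaOH → NaCl + H2O
n(NaOH) = 0.03949 × 0.2030 = 8.016 × 10^-3 mol
n(HCl) in the aliquot = 8.016 × 10^-3 mol (1:1 ratio)
[HCl]_dilute = 8.016 × 10^-3 / 0.02500 = 0.3207 mol/L
Dilution factor = 200.0 / 25.46 = 7.855
[HCl]_stock = 0.3207 × 7.855 = 2.519 mol/L

2.519 M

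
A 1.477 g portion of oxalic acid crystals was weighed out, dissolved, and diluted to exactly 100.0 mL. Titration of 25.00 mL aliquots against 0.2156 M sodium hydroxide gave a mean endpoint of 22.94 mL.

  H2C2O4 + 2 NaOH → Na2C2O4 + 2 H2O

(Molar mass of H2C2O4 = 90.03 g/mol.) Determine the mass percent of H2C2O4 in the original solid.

n(NaOH) per titration = 0.02294 × 0.2156 = 4.946 × 10^-3 mol
From the 1:2 ratio, n(H2C2O4) in each aliquot = 1/2 × 4.946 × 10^-3 = 2.473 × 10^-3 mol
n(H2C2O4) in the whole flask = 2.473 × 10^-3 × 100.0/25.00 = 9.892 × 10^-3 mol
mass of H2C2O4 = 9.892 × 10^-3 × 90.03 = 0.8906 g
% H2C2O4 = 0.8906 / 1.477 × 100 = 60.29 %

60.29 %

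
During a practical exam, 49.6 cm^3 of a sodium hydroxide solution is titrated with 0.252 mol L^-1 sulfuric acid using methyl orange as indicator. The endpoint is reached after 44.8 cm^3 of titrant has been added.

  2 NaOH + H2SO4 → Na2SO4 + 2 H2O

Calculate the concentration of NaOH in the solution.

n(H2SO4) = 0.0448 L × 0.252 mol/L = 0.0113 mol
From the 2:1 mole ratio, n(NaOH) = 2/1 × 0.0113 = 0.0226 mol
[NaOH] = 0.0226 mol / 0.0496 L = 0.455 mol/L

0.455 mol/L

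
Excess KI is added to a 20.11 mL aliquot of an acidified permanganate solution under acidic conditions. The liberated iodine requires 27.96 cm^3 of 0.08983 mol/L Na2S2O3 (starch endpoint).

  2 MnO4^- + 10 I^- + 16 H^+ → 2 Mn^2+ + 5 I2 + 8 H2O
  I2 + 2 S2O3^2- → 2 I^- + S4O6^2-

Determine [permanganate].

n(S2O3^2-) = 0.02796 × 0.08983 = 2.512 × 10^-3 mol
n(I2) = n(S2O3^2-)/2 = 1.256 × 10^-3 mol
From the 2:5 ratio, n(MnO4^-) in the aliquot = 2/5 × 1.256 × 10^-3 = 5.023 × 10^-4 mol
[MnO4^-] = 5.023 × 10^-4 / 0.02011 = 0.02498 mol/L

0.02498 mol/L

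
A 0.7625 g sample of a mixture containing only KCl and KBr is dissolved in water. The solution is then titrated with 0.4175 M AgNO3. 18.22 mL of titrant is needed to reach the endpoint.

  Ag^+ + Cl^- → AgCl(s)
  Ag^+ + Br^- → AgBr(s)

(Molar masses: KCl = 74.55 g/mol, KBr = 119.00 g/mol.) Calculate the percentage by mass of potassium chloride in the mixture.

31.39 %

n(AgNO3) = 0.01822 × 0.4175 = 7.607 × 10^-3 mol
Let x = n(KCl), y = n(KBr).
Titrant: 1x + 1y = 7.607 × 10^-3;  mass: 74.55x + 119.00y = 0.7625
Solving, x = 3.211 × 10^-3 mol, y = 4.396 × 10^-3 mol
mass of KCl = 3.211 × 10^-3 × 74.55 = 0.2394 g
% KCl = 0.2394 / 0.7625 × 100 = 31.39 %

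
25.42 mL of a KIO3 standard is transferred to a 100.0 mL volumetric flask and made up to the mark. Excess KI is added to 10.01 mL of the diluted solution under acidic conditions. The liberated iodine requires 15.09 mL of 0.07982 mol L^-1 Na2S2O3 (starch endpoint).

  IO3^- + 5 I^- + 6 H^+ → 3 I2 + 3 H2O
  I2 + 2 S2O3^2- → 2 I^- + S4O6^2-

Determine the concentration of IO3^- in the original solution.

n(S2O3^2-) = 0.01509 × 0.07982 = 1.204 × 10^-3 mol
n(I2) = n(S2O3^2-)/2 = 6.022 × 10^-4 mol
From the 1:3 ratio, n(IO3^-) in the aliquot = 1/3 × 6.022 × 10^-4 = 2.007 × 10^-4 mol
[IO3^-]_dilute = 2.007 × 10^-4 / 0.01001 = 0.02005 mol/L
[IO3^-]_original = 0.02005 × 100.0/25.42 = 0.07889 mol/L

0.07889 mol/L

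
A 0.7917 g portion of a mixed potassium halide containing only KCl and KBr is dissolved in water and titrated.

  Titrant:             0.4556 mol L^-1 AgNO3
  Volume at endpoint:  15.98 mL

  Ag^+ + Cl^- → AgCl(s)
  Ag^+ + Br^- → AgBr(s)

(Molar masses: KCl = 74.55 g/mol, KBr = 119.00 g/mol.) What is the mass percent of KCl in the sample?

15.82 %

n(AgNO3) = 0.01598 × 0.4556 = 7.280 × 10^-3 mol
Let x = n(KCl), y = n(KBr).
Titrant: 1x + 1y = 7.280 × 10^-3;  mass: 74.55x + 119.00y = 0.7917
Solving, x = 1.680 × 10^-3 mol, y = 5.600 × 10^-3 mol
mass of KCl = 1.680 × 10^-3 × 74.55 = 0.1252 g
% KCl = 0.1252 / 0.7917 × 100 = 15.82 %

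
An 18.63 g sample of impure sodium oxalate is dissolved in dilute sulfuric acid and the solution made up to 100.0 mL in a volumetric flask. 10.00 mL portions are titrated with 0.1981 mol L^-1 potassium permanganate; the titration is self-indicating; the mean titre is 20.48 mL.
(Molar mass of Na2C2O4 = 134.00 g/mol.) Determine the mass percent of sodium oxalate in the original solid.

2 MnO4^- + 5 C2O4^2- + 16 H^+ → 2 Mn^2+ + 10 CO2 + 8 H2O
n(KMnO4) per titration = 0.02048 × 0.1981 = 4.057 × 10^-3 mol
From the 5:2 ratio, n(Na2C2O4) in each aliquot = 5/2 × 4.057 × 10^-3 = 0.01014 mol
n(Na2C2O4) in the whole flask = 0.01014 × 100.0/10.00 = 0.1014 mol
mass of Na2C2O4 = 0.1014 × 134.00 = 13.59 g
% Na2C2O4 = 13.59 / 18.63 × 100 = 72.95 %

72.95 %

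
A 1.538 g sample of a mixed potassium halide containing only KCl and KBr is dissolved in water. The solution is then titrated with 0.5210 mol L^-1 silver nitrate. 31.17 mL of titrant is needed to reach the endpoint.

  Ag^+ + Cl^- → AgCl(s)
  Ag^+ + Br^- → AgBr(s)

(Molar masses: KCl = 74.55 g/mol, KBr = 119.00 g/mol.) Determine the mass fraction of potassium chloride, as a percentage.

43.02 %

n(AgNO3) = 0.03117 × 0.5210 = 0.01624 mol
Let x = n(KCl), y = n(KBr).
Titrant: 1x + 1y = 0.01624;  mass: 74.55x + 119.00y = 1.538
Solving, x = 8.875 × 10^-3 mol, y = 7.364 × 10^-3 mol
mass of KCl = 8.875 × 10^-3 × 74.55 = 0.6617 g
% KCl = 0.6617 / 1.538 × 100 = 43.02 %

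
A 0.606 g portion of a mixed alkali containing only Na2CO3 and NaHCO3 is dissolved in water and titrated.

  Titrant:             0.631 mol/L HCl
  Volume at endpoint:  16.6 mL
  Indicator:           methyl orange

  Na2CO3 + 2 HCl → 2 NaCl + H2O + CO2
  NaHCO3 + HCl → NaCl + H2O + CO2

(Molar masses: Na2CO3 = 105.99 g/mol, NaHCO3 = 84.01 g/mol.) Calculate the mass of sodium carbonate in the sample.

0.468 g

n(HCl) = 0.0166 × 0.631 = 0.0105 mol
Let x = n(Na2CO3), y = n(NaHCO3).
Titrant: 2x + 1y = 0.0105;  mass: 105.99x + 84.01y = 0.606
Solving, x = 4.42 × 10^-3 mol, y = 1.64 × 10^-3 mol
mass of Na2CO3 = 4.42 × 10^-3 × 105.99 = 0.468 g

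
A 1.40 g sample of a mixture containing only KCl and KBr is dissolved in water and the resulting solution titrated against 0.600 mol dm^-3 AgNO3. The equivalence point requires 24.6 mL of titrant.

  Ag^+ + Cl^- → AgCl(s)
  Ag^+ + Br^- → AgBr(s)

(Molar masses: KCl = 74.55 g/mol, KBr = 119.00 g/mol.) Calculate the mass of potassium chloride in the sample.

n(AgNO3) = 0.0246 × 0.600 = 0.0148 mol
Let x = n(KCl), y = n(KBr).
Titrant: 1x + 1y = 0.0148;  mass: 74.55x + 119.00y = 1.40
Solving, x = 8.02 × 10^-3 mol, y = 6.74 × 10^-3 mol
mass of KCl = 8.02 × 10^-3 × 74.55 = 0.598 g

0.598 g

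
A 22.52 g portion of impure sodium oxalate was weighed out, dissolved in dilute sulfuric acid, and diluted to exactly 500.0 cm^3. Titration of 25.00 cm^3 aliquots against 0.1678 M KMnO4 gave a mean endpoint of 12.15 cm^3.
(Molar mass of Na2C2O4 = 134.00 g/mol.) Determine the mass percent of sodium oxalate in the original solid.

60.66 %

2 MnO4^- + 5 C2O4^2- + 16 H^+ → 2 Mn^2+ + 10 CO2 + 8 H2O
n(KMnO4) per titration = 0.01215 × 0.1678 = 2.039 × 10^-3 mol
From the 5:2 ratio, n(Na2C2O4) in each aliquot = 5/2 × 2.039 × 10^-3 = 5.097 × 10^-3 mol
n(Na2C2O4) in the whole flask = 5.097 × 10^-3 × 500.0/25.00 = 0.1019 mol
mass of Na2C2O4 = 0.1019 × 134.00 = 13.66 g
% Na2C2O4 = 13.66 / 22.52 × 100 = 60.66 %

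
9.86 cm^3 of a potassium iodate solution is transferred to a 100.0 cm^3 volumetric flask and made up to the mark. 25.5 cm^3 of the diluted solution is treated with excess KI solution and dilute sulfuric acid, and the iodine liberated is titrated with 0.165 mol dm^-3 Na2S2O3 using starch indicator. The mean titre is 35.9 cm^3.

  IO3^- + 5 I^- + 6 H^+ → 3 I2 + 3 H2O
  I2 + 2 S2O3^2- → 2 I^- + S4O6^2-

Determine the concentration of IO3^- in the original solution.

n(S2O3^2-) = 0.0359 × 0.165 = 5.92 × 10^-3 mol
n(I2) = n(S2O3^2-)/2 = 2.96 × 10^-3 mol
From the 1:3 ratio, n(IO3^-) in the aliquot = 1/3 × 2.96 × 10^-3 = 9.87 × 10^-4 mol
[IO3^-]_dilute = 9.87 × 10^-4 / 0.0255 = 0.0387 mol/L
[IO3^-]_original = 0.0387 × 100.0/9.86 = 0.393 mol/L

0.393 mol/L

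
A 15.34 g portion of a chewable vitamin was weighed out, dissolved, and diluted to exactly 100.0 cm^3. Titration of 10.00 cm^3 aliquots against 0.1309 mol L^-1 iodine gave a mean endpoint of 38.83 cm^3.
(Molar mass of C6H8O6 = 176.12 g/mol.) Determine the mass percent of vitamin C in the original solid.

C6H8O6 + I2 → C6H6O6 + 2 HI
n(I2) per titration = 0.03883 × 0.1309 = 5.083 × 10^-3 mol
n(C6H8O6) in each aliquot = 5.083 × 10^-3 mol (1:1 ratio)
n(C6H8O6) in the whole flask = 5.083 × 10^-3 × 100.0/10.00 = 0.05083 mol
mass of C6H8O6 = 0.05083 × 176.12 = 8.952 g
% C6H8O6 = 8.952 / 15.34 × 100 = 58.36 %

58.36 %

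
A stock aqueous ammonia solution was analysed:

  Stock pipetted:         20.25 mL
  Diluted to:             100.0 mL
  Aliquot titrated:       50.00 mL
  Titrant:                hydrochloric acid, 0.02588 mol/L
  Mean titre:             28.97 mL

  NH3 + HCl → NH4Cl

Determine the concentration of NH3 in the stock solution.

n(HCl) = 0.02897 × 0.02588 = 7.497 × 10^-4 mol
n(NH3) in the aliquot = 7.497 × 10^-4 mol (1:1 ratio)
[NH3]_dilute = 7.497 × 10^-4 / 0.05000 = 0.01499 mol/L
Dilution factor = 100.0 / 20.25 = 4.938
[NH3]_stock = 0.01499 × 4.938 = 0.07405 mol/L

0.07405 mol/L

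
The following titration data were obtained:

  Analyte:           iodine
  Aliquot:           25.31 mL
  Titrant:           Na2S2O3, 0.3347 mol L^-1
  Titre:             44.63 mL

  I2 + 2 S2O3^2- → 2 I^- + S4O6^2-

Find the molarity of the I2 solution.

0.2951 mol/L

n(Na2S2O3) = 0.04463 L × 0.3347 mol/L = 0.01494 mol
From the 1:2 mole ratio, n(I2) = 1/2 × 0.01494 = 7.469 × 10^-3 mol
[I2] = 7.469 × 10^-3 mol / 0.02531 L = 0.2951 mol/L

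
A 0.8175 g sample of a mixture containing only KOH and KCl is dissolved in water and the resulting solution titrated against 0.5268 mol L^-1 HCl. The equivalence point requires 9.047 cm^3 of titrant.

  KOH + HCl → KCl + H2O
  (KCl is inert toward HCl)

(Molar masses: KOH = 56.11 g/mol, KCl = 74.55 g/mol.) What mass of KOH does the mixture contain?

0.2674 g

n(HCl) = 0.009047 × 0.5268 = 4.766 × 10^-3 mol
Let x = n(KOH), y = n(KCl).
Titrant: 1x = 4.766 × 10^-3;  mass: 56.11x + 74.55y = 0.8175
Solving, x = 4.766 × 10^-3 mol, y = 7.379 × 10^-3 mol
mass of KOH = 4.766 × 10^-3 × 56.11 = 0.2674 g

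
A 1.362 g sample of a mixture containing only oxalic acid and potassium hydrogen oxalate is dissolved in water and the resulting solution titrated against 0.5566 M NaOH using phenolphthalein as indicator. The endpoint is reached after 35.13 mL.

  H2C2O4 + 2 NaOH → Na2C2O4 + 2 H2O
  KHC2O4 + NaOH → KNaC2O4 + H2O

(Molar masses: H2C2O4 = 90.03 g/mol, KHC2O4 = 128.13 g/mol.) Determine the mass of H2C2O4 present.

0.6192 g

n(NaOH) = 0.03513 × 0.5566 = 0.01955 mol
Let x = n(H2C2O4), y = n(KHC2O4).
Titrant: 2x + 1y = 0.01955;  mass: 90.03x + 128.13y = 1.362
Solving, x = 6.878 × 10^-3 mol, y = 5.797 × 10^-3 mol
mass of H2C2O4 = 6.878 × 10^-3 × 90.03 = 0.6192 g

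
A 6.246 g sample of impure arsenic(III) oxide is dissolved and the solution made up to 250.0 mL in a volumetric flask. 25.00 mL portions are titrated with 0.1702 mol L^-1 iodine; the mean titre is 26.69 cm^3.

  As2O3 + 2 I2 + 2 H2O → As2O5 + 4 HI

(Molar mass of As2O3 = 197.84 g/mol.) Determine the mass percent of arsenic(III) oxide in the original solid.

n(I2) per titration = 0.02669 × 0.1702 = 4.543 × 10^-3 mol
From the 1:2 ratio, n(As2O3) in each aliquot = 1/2 × 4.543 × 10^-3 = 2.271 × 10^-3 mol
n(As2O3) in the whole flask = 2.271 × 10^-3 × 250.0/25.00 = 0.02271 mol
mass of As2O3 = 0.02271 × 197.84 = 4.494 g
% As2O3 = 4.494 / 6.246 × 100 = 71.94 %

71.94 %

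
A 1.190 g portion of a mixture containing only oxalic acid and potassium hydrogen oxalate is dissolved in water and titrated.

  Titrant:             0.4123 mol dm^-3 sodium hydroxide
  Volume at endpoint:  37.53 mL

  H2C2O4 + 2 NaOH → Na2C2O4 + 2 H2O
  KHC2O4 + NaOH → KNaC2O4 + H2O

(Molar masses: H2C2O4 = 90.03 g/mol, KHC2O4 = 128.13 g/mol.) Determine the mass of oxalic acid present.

n(NaOH) = 0.03753 × 0.4123 = 0.01547 mol
Let x = n(H2C2O4), y = n(KHC2O4).
Titrant: 2x + 1y = 0.01547;  mass: 90.03x + 128.13y = 1.190
Solving, x = 4.768 × 10^-3 mol, y = 5.937 × 10^-3 mol
mass of H2C2O4 = 4.768 × 10^-3 × 90.03 = 0.4293 g

0.4293 g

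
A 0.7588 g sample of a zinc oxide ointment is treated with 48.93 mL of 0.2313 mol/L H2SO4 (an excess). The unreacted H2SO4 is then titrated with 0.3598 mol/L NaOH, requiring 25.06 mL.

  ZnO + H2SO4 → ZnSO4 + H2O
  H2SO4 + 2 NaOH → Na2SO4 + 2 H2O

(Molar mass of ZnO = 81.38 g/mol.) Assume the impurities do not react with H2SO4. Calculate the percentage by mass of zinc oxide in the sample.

73.03 %

n(H2SO4) added = 0.04893 × 0.2313 = 0.01132 mol
n(NaOH) used in back-titration = 0.02506 × 0.3598 = 9.017 × 10^-3 mol
From the 1:2 ratio, n(H2SO4) left over = 1/2 × 9.017 × 10^-3 = 4.508 × 10^-3 mol
n(H2SO4) consumed by analyte = 0.01132 − 4.508 × 10^-3 = 6.809 × 10^-3 mol
n(ZnO) = 6.809 × 10^-3 mol (1:1 ratio)
mass of ZnO = 6.809 × 10^-3 × 81.38 = 0.5541 g
% ZnO = 0.5541 / 0.7588 × 100 = 73.03 %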